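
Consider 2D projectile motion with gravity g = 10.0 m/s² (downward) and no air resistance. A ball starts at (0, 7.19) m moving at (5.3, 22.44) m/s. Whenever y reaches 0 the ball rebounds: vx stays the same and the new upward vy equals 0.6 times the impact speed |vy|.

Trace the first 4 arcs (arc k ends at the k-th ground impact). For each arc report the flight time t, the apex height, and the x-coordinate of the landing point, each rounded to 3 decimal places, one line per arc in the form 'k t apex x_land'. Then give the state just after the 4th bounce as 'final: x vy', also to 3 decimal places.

Arc 1: start y=7.190, vy=22.440 → t=4.788, apex=32.368, x_land=25.378, impact vy=-25.443
  bounce: vy ← 0.6·25.443 = 15.266
Arc 2: start y=0.000, vy=15.266 → t=3.053, apex=11.652, x_land=41.560, impact vy=-15.266
  bounce: vy ← 0.6·15.266 = 9.160
Arc 3: start y=0.000, vy=9.160 → t=1.832, apex=4.195, x_land=51.269, impact vy=-9.160
  bounce: vy ← 0.6·9.160 = 5.496
Arc 4: start y=0.000, vy=5.496 → t=1.099, apex=1.510, x_land=57.094, impact vy=-5.496
  bounce: vy ← 0.6·5.496 = 3.297

1 4.788 32.368 25.378
2 3.053 11.652 41.560
3 1.832 4.195 51.269
4 1.099 1.510 57.094
final: 57.094 3.297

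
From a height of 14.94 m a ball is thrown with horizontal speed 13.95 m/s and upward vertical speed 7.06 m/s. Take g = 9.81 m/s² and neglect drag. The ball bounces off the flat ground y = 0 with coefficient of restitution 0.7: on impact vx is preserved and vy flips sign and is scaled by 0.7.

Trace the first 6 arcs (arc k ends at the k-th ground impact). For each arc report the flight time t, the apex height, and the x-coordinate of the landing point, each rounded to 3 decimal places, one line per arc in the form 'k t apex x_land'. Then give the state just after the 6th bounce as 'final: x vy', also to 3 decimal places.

Arc 1: start y=14.940, vy=7.060 → t=2.607, apex=17.480, x_land=36.374, impact vy=-18.519
  bounce: vy ← 0.7·18.519 = 12.964
Arc 2: start y=0.000, vy=12.964 → t=2.643, apex=8.565, x_land=73.243, impact vy=-12.964
  bounce: vy ← 0.7·12.964 = 9.074
Arc 3: start y=0.000, vy=9.074 → t=1.850, apex=4.197, x_land=99.051, impact vy=-9.074
  bounce: vy ← 0.7·9.074 = 6.352
Arc 4: start y=0.000, vy=6.352 → t=1.295, apex=2.057, x_land=117.117, impact vy=-6.352
  bounce: vy ← 0.7·6.352 = 4.446
Arc 5: start y=0.000, vy=4.446 → t=0.907, apex=1.008, x_land=129.763, impact vy=-4.446
  bounce: vy ← 0.7·4.446 = 3.113
Arc 6: start y=0.000, vy=3.113 → t=0.635, apex=0.494, x_land=138.615, impact vy=-3.113
  bounce: vy ← 0.7·3.113 = 2.179

1 2.607 17.480 36.374
2 2.643 8.565 73.243
3 1.850 4.197 99.051
4 1.295 2.057 117.117
5 0.907 1.008 129.763
6 0.635 0.494 138.615
final: 138.615 2.179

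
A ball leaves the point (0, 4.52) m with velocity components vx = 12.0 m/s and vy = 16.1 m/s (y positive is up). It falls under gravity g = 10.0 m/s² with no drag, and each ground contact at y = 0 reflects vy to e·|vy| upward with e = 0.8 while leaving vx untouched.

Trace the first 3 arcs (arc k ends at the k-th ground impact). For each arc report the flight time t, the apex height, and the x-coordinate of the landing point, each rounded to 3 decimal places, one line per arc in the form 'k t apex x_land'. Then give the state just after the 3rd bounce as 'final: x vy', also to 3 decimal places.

Arc 1: start y=4.520, vy=16.100 → t=3.480, apex=17.480, x_land=41.757, impact vy=-18.698
  bounce: vy ← 0.8·18.698 = 14.958
Arc 2: start y=0.000, vy=14.958 → t=2.992, apex=11.188, x_land=77.657, impact vy=-14.958
  bounce: vy ← 0.8·14.958 = 11.967
Arc 3: start y=0.000, vy=11.967 → t=2.393, apex=7.160, x_land=106.377, impact vy=-11.967
  bounce: vy ← 0.8·11.967 = 9.573

1 3.480 17.480 41.757
2 2.992 11.188 77.657
3 2.393 7.160 106.377
final: 106.377 9.573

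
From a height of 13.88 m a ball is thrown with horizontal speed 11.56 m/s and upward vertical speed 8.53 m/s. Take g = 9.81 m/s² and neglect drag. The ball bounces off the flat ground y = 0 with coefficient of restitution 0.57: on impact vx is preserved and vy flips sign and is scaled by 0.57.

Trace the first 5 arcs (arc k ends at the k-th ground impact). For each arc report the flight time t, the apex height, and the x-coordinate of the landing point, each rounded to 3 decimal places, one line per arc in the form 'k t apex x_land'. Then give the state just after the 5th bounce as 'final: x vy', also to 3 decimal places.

1 2.763 17.589 31.942
2 2.159 5.715 56.897
3 1.230 1.857 71.121
4 0.701 0.603 79.229
5 0.400 0.196 83.851
final: 83.851 1.118

Arc 1: start y=13.880, vy=8.530 → t=2.763, apex=17.589, x_land=31.942, impact vy=-18.577
  bounce: vy ← 0.57·18.577 = 10.589
Arc 2: start y=0.000, vy=10.589 → t=2.159, apex=5.715, x_land=56.897, impact vy=-10.589
  bounce: vy ← 0.57·10.589 = 6.036
Arc 3: start y=0.000, vy=6.036 → t=1.230, apex=1.857, x_land=71.121, impact vy=-6.036
  bounce: vy ← 0.57·6.036 = 3.440
Arc 4: start y=0.000, vy=3.440 → t=0.701, apex=0.603, x_land=79.229, impact vy=-3.440
  bounce: vy ← 0.57·3.440 = 1.961
Arc 5: start y=0.000, vy=1.961 → t=0.400, apex=0.196, x_land=83.851, impact vy=-1.961
  bounce: vy ← 0.57·1.961 = 1.118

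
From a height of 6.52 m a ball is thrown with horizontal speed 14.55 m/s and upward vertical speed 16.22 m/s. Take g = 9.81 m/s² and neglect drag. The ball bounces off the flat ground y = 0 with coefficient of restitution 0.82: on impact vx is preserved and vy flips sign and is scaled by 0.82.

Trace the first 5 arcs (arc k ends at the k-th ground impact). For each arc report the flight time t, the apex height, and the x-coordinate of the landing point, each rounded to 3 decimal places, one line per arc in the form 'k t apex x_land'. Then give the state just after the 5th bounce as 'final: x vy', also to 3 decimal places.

Arc 1: start y=6.520, vy=16.220 → t=3.669, apex=19.929, x_land=53.386, impact vy=-19.774
  bounce: vy ← 0.82·19.774 = 16.215
Arc 2: start y=0.000, vy=16.215 → t=3.306, apex=13.400, x_land=101.484, impact vy=-16.215
  bounce: vy ← 0.82·16.215 = 13.296
Arc 3: start y=0.000, vy=13.296 → t=2.711, apex=9.010, x_land=140.925, impact vy=-13.296
  bounce: vy ← 0.82·13.296 = 10.903
Arc 4: start y=0.000, vy=10.903 → t=2.223, apex=6.059, x_land=173.266, impact vy=-10.903
  bounce: vy ← 0.82·10.903 = 8.940
Arc 5: start y=0.000, vy=8.940 → t=1.823, apex=4.074, x_land=199.786, impact vy=-8.940
  bounce: vy ← 0.82·8.940 = 7.331

1 3.669 19.929 53.386
2 3.306 13.400 101.484
3 2.711 9.010 140.925
4 2.223 6.059 173.266
5 1.823 4.074 199.786
final: 199.786 7.331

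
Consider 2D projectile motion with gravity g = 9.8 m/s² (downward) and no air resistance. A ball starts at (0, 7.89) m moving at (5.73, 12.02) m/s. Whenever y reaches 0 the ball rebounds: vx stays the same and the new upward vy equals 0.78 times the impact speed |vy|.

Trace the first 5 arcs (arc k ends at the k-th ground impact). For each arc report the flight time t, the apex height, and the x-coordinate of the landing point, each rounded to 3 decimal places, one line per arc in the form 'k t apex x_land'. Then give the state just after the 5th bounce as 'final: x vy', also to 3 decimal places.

Arc 1: start y=7.890, vy=12.020 → t=2.991, apex=15.261, x_land=17.140, impact vy=-17.295
  bounce: vy ← 0.78·17.295 = 13.490
Arc 2: start y=0.000, vy=13.490 → t=2.753, apex=9.285, x_land=32.916, impact vy=-13.490
  bounce: vy ← 0.78·13.490 = 10.522
Arc 3: start y=0.000, vy=10.522 → t=2.147, apex=5.649, x_land=45.221, impact vy=-10.522
  bounce: vy ← 0.78·10.522 = 8.207
Arc 4: start y=0.000, vy=8.207 → t=1.675, apex=3.437, x_land=54.818, impact vy=-8.207
  bounce: vy ← 0.78·8.207 = 6.402
Arc 5: start y=0.000, vy=6.402 → t=1.306, apex=2.091, x_land=62.305, impact vy=-6.402
  bounce: vy ← 0.78·6.402 = 4.993

1 2.991 15.261 17.140
2 2.753 9.285 32.916
3 2.147 5.649 45.221
4 1.675 3.437 54.818
5 1.306 2.091 62.305
final: 62.305 4.993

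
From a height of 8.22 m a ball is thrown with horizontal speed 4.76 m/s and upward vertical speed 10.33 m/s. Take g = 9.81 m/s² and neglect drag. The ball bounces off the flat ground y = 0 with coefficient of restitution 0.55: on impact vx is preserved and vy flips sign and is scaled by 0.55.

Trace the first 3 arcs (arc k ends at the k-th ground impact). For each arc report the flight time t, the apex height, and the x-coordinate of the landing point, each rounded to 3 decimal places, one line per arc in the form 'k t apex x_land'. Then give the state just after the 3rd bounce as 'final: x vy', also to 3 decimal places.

1 2.722 13.659 12.955
2 1.836 4.132 21.693
3 1.010 1.250 26.499
final: 26.499 2.724

Arc 1: start y=8.220, vy=10.330 → t=2.722, apex=13.659, x_land=12.955, impact vy=-16.370
  bounce: vy ← 0.55·16.370 = 9.004
Arc 2: start y=0.000, vy=9.004 → t=1.836, apex=4.132, x_land=21.693, impact vy=-9.004
  bounce: vy ← 0.55·9.004 = 4.952
Arc 3: start y=0.000, vy=4.952 → t=1.010, apex=1.250, x_land=26.499, impact vy=-4.952
  bounce: vy ← 0.55·4.952 = 2.724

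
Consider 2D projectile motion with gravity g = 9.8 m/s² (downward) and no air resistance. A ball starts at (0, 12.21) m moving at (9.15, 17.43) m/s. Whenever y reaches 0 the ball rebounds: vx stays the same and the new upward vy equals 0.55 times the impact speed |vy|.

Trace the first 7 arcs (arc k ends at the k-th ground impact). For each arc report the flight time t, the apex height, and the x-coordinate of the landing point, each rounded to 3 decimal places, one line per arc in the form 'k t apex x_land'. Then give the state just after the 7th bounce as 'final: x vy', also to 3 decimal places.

1 4.157 27.710 38.033
2 2.616 8.382 61.968
3 1.439 2.536 75.133
4 0.791 0.767 82.373
5 0.435 0.232 86.355
6 0.239 0.070 88.545
7 0.132 0.021 89.750
final: 89.750 0.355

Arc 1: start y=12.210, vy=17.430 → t=4.157, apex=27.710, x_land=38.033, impact vy=-23.305
  bounce: vy ← 0.55·23.305 = 12.818
Arc 2: start y=0.000, vy=12.818 → t=2.616, apex=8.382, x_land=61.968, impact vy=-12.818
  bounce: vy ← 0.55·12.818 = 7.050
Arc 3: start y=0.000, vy=7.050 → t=1.439, apex=2.536, x_land=75.133, impact vy=-7.050
  bounce: vy ← 0.55·7.050 = 3.877
Arc 4: start y=0.000, vy=3.877 → t=0.791, apex=0.767, x_land=82.373, impact vy=-3.877
  bounce: vy ← 0.55·3.877 = 2.133
Arc 5: start y=0.000, vy=2.133 → t=0.435, apex=0.232, x_land=86.355, impact vy=-2.133
  bounce: vy ← 0.55·2.133 = 1.173
Arc 6: start y=0.000, vy=1.173 → t=0.239, apex=0.070, x_land=88.545, impact vy=-1.173
  bounce: vy ← 0.55·1.173 = 0.645
Arc 7: start y=0.000, vy=0.645 → t=0.132, apex=0.021, x_land=89.750, impact vy=-0.645
  bounce: vy ← 0.55·0.645 = 0.355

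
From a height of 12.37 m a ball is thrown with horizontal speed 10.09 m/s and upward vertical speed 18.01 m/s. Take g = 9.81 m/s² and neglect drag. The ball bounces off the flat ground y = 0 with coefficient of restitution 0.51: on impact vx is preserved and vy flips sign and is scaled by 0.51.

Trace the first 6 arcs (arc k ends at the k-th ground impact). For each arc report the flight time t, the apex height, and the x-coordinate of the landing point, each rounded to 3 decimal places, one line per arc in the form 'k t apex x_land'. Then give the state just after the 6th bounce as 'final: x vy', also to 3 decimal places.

1 4.263 28.902 43.017
2 2.476 7.517 67.999
3 1.263 1.955 80.740
4 0.644 0.509 87.238
5 0.328 0.132 90.552
6 0.168 0.034 92.242
final: 92.242 0.419

Arc 1: start y=12.370, vy=18.010 → t=4.263, apex=28.902, x_land=43.017, impact vy=-23.813
  bounce: vy ← 0.51·23.813 = 12.145
Arc 2: start y=0.000, vy=12.145 → t=2.476, apex=7.517, x_land=67.999, impact vy=-12.145
  bounce: vy ← 0.51·12.145 = 6.194
Arc 3: start y=0.000, vy=6.194 → t=1.263, apex=1.955, x_land=80.740, impact vy=-6.194
  bounce: vy ← 0.51·6.194 = 3.159
Arc 4: start y=0.000, vy=3.159 → t=0.644, apex=0.509, x_land=87.238, impact vy=-3.159
  bounce: vy ← 0.51·3.159 = 1.611
Arc 5: start y=0.000, vy=1.611 → t=0.328, apex=0.132, x_land=90.552, impact vy=-1.611
  bounce: vy ← 0.51·1.611 = 0.822
Arc 6: start y=0.000, vy=0.822 → t=0.168, apex=0.034, x_land=92.242, impact vy=-0.822
  bounce: vy ← 0.51·0.822 = 0.419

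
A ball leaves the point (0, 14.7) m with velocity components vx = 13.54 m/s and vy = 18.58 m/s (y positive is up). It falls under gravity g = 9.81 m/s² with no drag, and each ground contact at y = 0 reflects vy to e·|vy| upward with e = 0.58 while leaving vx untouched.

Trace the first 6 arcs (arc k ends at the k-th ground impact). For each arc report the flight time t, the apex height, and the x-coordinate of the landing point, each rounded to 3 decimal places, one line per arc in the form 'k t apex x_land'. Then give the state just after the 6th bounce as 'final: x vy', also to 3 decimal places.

Arc 1: start y=14.700, vy=18.580 → t=4.460, apex=32.295, x_land=60.388, impact vy=-25.172
  bounce: vy ← 0.58·25.172 = 14.600
Arc 2: start y=0.000, vy=14.600 → t=2.977, apex=10.864, x_land=100.690, impact vy=-14.600
  bounce: vy ← 0.58·14.600 = 8.468
Arc 3: start y=0.000, vy=8.468 → t=1.726, apex=3.655, x_land=124.065, impact vy=-8.468
  bounce: vy ← 0.58·8.468 = 4.911
Arc 4: start y=0.000, vy=4.911 → t=1.001, apex=1.229, x_land=137.622, impact vy=-4.911
  bounce: vy ← 0.58·4.911 = 2.849
Arc 5: start y=0.000, vy=2.849 → t=0.581, apex=0.414, x_land=145.486, impact vy=-2.849
  bounce: vy ← 0.58·2.849 = 1.652
Arc 6: start y=0.000, vy=1.652 → t=0.337, apex=0.139, x_land=150.046, impact vy=-1.652
  bounce: vy ← 0.58·1.652 = 0.958

1 4.460 32.295 60.388
2 2.977 10.864 100.690
3 1.726 3.655 124.065
4 1.001 1.229 137.622
5 0.581 0.414 145.486
6 0.337 0.139 150.046
final: 150.046 0.958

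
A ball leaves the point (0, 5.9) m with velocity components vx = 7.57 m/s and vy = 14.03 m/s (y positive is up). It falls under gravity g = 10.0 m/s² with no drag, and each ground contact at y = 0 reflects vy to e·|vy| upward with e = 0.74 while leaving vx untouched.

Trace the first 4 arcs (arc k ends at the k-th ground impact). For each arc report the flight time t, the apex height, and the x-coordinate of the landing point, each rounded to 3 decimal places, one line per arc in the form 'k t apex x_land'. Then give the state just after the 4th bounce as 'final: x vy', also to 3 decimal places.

1 3.177 15.742 24.053
2 2.626 8.620 43.932
3 1.943 4.721 58.643
4 1.438 2.585 69.529
final: 69.529 5.321

Arc 1: start y=5.900, vy=14.030 → t=3.177, apex=15.742, x_land=24.053, impact vy=-17.744
  bounce: vy ← 0.74·17.744 = 13.130
Arc 2: start y=0.000, vy=13.130 → t=2.626, apex=8.620, x_land=43.932, impact vy=-13.130
  bounce: vy ← 0.74·13.130 = 9.716
Arc 3: start y=0.000, vy=9.716 → t=1.943, apex=4.721, x_land=58.643, impact vy=-9.716
  bounce: vy ← 0.74·9.716 = 7.190
Arc 4: start y=0.000, vy=7.190 → t=1.438, apex=2.585, x_land=69.529, impact vy=-7.190
  bounce: vy ← 0.74·7.190 = 5.321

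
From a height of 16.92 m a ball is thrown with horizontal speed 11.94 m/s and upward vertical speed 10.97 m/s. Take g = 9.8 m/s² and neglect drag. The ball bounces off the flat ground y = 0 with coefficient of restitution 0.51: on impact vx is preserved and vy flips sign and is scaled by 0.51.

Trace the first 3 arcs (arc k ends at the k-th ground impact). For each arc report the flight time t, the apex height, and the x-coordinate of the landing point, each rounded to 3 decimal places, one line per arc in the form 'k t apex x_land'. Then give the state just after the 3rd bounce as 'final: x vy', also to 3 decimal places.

1 3.289 23.060 39.268
2 2.213 5.998 65.688
3 1.128 1.560 79.162
final: 79.162 2.820

Arc 1: start y=16.920, vy=10.970 → t=3.289, apex=23.060, x_land=39.268, impact vy=-21.260
  bounce: vy ← 0.51·21.260 = 10.842
Arc 2: start y=0.000, vy=10.842 → t=2.213, apex=5.998, x_land=65.688, impact vy=-10.842
  bounce: vy ← 0.51·10.842 = 5.530
Arc 3: start y=0.000, vy=5.530 → t=1.128, apex=1.560, x_land=79.162, impact vy=-5.530
  bounce: vy ← 0.51·5.530 = 2.820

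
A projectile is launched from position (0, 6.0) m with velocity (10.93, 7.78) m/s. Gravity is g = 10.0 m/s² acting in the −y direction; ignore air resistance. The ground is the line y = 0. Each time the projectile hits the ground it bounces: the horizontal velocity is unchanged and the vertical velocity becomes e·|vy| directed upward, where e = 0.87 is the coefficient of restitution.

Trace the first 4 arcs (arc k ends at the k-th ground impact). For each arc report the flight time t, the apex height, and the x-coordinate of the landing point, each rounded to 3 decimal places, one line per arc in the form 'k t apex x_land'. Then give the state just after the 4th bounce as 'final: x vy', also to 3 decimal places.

Arc 1: start y=6.000, vy=7.780 → t=2.122, apex=9.026, x_land=23.189, impact vy=-13.436
  bounce: vy ← 0.87·13.436 = 11.689
Arc 2: start y=0.000, vy=11.689 → t=2.338, apex=6.832, x_land=48.742, impact vy=-11.689
  bounce: vy ← 0.87·11.689 = 10.170
Arc 3: start y=0.000, vy=10.170 → t=2.034, apex=5.171, x_land=70.973, impact vy=-10.170
  bounce: vy ← 0.87·10.170 = 8.848
Arc 4: start y=0.000, vy=8.848 → t=1.770, apex=3.914, x_land=90.314, impact vy=-8.848
  bounce: vy ← 0.87·8.848 = 7.698

1 2.122 9.026 23.189
2 2.338 6.832 48.742
3 2.034 5.171 70.973
4 1.770 3.914 90.314
final: 90.314 7.698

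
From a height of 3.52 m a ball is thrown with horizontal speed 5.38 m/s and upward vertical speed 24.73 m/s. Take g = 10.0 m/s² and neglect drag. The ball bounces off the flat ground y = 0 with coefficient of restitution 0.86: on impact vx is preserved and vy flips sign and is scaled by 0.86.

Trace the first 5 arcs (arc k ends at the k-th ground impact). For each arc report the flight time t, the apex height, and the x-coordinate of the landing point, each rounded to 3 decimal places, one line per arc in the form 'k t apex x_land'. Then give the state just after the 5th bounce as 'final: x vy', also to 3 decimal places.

Arc 1: start y=3.520, vy=24.730 → t=5.084, apex=34.099, x_land=27.354, impact vy=-26.115
  bounce: vy ← 0.86·26.115 = 22.459
Arc 2: start y=0.000, vy=22.459 → t=4.492, apex=25.219, x_land=51.520, impact vy=-22.459
  bounce: vy ← 0.86·22.459 = 19.314
Arc 3: start y=0.000, vy=19.314 → t=3.863, apex=18.652, x_land=72.302, impact vy=-19.314
  bounce: vy ← 0.86·19.314 = 16.610
Arc 4: start y=0.000, vy=16.610 → t=3.322, apex=13.795, x_land=90.175, impact vy=-16.610
  bounce: vy ← 0.86·16.610 = 14.285
Arc 5: start y=0.000, vy=14.285 → t=2.857, apex=10.203, x_land=105.545, impact vy=-14.285
  bounce: vy ← 0.86·14.285 = 12.285

1 5.084 34.099 27.354
2 4.492 25.219 51.520
3 3.863 18.652 72.302
4 3.322 13.795 90.175
5 2.857 10.203 105.545
final: 105.545 12.285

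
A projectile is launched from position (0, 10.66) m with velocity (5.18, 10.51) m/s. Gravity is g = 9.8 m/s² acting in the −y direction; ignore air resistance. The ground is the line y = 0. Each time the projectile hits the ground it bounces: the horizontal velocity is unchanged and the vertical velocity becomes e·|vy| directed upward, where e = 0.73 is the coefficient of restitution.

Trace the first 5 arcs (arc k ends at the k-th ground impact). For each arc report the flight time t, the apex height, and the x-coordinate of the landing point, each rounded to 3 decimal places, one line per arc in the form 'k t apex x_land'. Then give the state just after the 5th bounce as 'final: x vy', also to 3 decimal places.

Arc 1: start y=10.660, vy=10.510 → t=2.896, apex=16.296, x_land=15.002, impact vy=-17.872
  bounce: vy ← 0.73·17.872 = 13.046
Arc 2: start y=0.000, vy=13.046 → t=2.663, apex=8.684, x_land=28.794, impact vy=-13.046
  bounce: vy ← 0.73·13.046 = 9.524
Arc 3: start y=0.000, vy=9.524 → t=1.944, apex=4.628, x_land=38.862, impact vy=-9.524
  bounce: vy ← 0.73·9.524 = 6.952
Arc 4: start y=0.000, vy=6.952 → t=1.419, apex=2.466, x_land=46.211, impact vy=-6.952
  bounce: vy ← 0.73·6.952 = 5.075
Arc 5: start y=0.000, vy=5.075 → t=1.036, apex=1.314, x_land=51.576, impact vy=-5.075
  bounce: vy ← 0.73·5.075 = 3.705

1 2.896 16.296 15.002
2 2.663 8.684 28.794
3 1.944 4.628 38.862
4 1.419 2.466 46.211
5 1.036 1.314 51.576
final: 51.576 3.705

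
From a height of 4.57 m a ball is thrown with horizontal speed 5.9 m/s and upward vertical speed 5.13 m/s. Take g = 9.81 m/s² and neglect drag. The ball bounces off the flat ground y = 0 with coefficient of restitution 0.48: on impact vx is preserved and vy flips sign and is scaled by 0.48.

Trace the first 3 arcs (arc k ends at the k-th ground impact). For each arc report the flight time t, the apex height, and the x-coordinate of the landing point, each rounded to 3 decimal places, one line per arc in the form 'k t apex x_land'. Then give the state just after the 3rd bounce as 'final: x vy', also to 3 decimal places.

Arc 1: start y=4.570, vy=5.130 → t=1.621, apex=5.911, x_land=9.562, impact vy=-10.769
  bounce: vy ← 0.48·10.769 = 5.169
Arc 2: start y=0.000, vy=5.169 → t=1.054, apex=1.362, x_land=15.780, impact vy=-5.169
  bounce: vy ← 0.48·5.169 = 2.481
Arc 3: start y=0.000, vy=2.481 → t=0.506, apex=0.314, x_land=18.765, impact vy=-2.481
  bounce: vy ← 0.48·2.481 = 1.191

1 1.621 5.911 9.562
2 1.054 1.362 15.780
3 0.506 0.314 18.765
final: 18.765 1.191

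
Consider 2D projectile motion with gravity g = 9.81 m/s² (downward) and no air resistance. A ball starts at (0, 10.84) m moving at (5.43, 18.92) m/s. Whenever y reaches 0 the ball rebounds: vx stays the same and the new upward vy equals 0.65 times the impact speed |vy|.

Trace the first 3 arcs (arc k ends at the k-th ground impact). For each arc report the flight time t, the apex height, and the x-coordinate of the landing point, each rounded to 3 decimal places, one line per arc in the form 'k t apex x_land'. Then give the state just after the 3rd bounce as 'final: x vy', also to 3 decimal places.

1 4.364 29.085 23.695
2 3.166 12.288 40.884
3 2.058 5.192 52.057
final: 52.057 6.560

Arc 1: start y=10.840, vy=18.920 → t=4.364, apex=29.085, x_land=23.695, impact vy=-23.888
  bounce: vy ← 0.65·23.888 = 15.527
Arc 2: start y=0.000, vy=15.527 → t=3.166, apex=12.288, x_land=40.884, impact vy=-15.527
  bounce: vy ← 0.65·15.527 = 10.093
Arc 3: start y=0.000, vy=10.093 → t=2.058, apex=5.192, x_land=52.057, impact vy=-10.093
  bounce: vy ← 0.65·10.093 = 6.560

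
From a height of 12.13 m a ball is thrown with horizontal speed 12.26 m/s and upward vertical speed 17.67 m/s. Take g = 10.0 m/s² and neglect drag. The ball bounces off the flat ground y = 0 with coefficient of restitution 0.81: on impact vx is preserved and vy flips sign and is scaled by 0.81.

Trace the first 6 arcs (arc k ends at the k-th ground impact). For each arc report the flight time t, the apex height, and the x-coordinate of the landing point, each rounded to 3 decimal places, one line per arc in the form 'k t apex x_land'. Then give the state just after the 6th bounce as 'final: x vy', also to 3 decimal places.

1 4.122 27.741 50.542
2 3.816 18.201 97.324
3 3.091 11.942 135.218
4 2.504 7.835 165.912
5 2.028 5.141 190.775
6 1.643 3.373 210.913
final: 210.913 6.653

Arc 1: start y=12.130, vy=17.670 → t=4.122, apex=27.741, x_land=50.542, impact vy=-23.555
  bounce: vy ← 0.81·23.555 = 19.079
Arc 2: start y=0.000, vy=19.079 → t=3.816, apex=18.201, x_land=97.324, impact vy=-19.079
  bounce: vy ← 0.81·19.079 = 15.454
Arc 3: start y=0.000, vy=15.454 → t=3.091, apex=11.942, x_land=135.218, impact vy=-15.454
  bounce: vy ← 0.81·15.454 = 12.518
Arc 4: start y=0.000, vy=12.518 → t=2.504, apex=7.835, x_land=165.912, impact vy=-12.518
  bounce: vy ← 0.81·12.518 = 10.140
Arc 5: start y=0.000, vy=10.140 → t=2.028, apex=5.141, x_land=190.775, impact vy=-10.140
  bounce: vy ← 0.81·10.140 = 8.213
Arc 6: start y=0.000, vy=8.213 → t=1.643, apex=3.373, x_land=210.913, impact vy=-8.213
  bounce: vy ← 0.81·8.213 = 6.653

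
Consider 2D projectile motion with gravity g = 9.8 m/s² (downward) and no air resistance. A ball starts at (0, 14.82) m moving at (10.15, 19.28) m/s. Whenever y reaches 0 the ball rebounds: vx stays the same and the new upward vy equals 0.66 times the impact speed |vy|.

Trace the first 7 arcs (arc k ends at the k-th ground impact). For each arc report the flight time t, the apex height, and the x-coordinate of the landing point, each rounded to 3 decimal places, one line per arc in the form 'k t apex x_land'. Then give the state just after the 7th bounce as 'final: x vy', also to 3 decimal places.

1 4.593 33.785 46.621
2 3.466 14.717 81.801
3 2.288 6.411 105.021
4 1.510 2.792 120.345
5 0.996 1.216 130.460
6 0.658 0.530 137.135
7 0.434 0.231 141.541
final: 141.541 1.404

Arc 1: start y=14.820, vy=19.280 → t=4.593, apex=33.785, x_land=46.621, impact vy=-25.733
  bounce: vy ← 0.66·25.733 = 16.984
Arc 2: start y=0.000, vy=16.984 → t=3.466, apex=14.717, x_land=81.801, impact vy=-16.984
  bounce: vy ← 0.66·16.984 = 11.209
Arc 3: start y=0.000, vy=11.209 → t=2.288, apex=6.411, x_land=105.021, impact vy=-11.209
  bounce: vy ← 0.66·11.209 = 7.398
Arc 4: start y=0.000, vy=7.398 → t=1.510, apex=2.792, x_land=120.345, impact vy=-7.398
  bounce: vy ← 0.66·7.398 = 4.883
Arc 5: start y=0.000, vy=4.883 → t=0.996, apex=1.216, x_land=130.460, impact vy=-4.883
  bounce: vy ← 0.66·4.883 = 3.223
Arc 6: start y=0.000, vy=3.223 → t=0.658, apex=0.530, x_land=137.135, impact vy=-3.223
  bounce: vy ← 0.66·3.223 = 2.127
Arc 7: start y=0.000, vy=2.127 → t=0.434, apex=0.231, x_land=141.541, impact vy=-2.127
  bounce: vy ← 0.66·2.127 = 1.404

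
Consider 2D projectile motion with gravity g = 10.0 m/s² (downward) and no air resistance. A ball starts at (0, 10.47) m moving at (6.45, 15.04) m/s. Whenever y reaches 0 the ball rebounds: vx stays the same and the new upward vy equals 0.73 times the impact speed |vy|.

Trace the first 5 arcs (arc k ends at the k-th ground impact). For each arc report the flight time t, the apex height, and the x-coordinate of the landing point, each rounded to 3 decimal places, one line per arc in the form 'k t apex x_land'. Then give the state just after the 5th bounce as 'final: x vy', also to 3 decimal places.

Arc 1: start y=10.470, vy=15.040 → t=3.591, apex=21.780, x_land=23.163, impact vy=-20.871
  bounce: vy ← 0.73·20.871 = 15.236
Arc 2: start y=0.000, vy=15.236 → t=3.047, apex=11.607, x_land=42.817, impact vy=-15.236
  bounce: vy ← 0.73·15.236 = 11.122
Arc 3: start y=0.000, vy=11.122 → t=2.224, apex=6.185, x_land=57.165, impact vy=-11.122
  bounce: vy ← 0.73·11.122 = 8.119
Arc 4: start y=0.000, vy=8.119 → t=1.624, apex=3.296, x_land=67.638, impact vy=-8.119
  bounce: vy ← 0.73·8.119 = 5.927
Arc 5: start y=0.000, vy=5.927 → t=1.185, apex=1.756, x_land=75.284, impact vy=-5.927
  bounce: vy ← 0.73·5.927 = 4.327

1 3.591 21.780 23.163
2 3.047 11.607 42.817
3 2.224 6.185 57.165
4 1.624 3.296 67.638
5 1.185 1.756 75.284
final: 75.284 4.327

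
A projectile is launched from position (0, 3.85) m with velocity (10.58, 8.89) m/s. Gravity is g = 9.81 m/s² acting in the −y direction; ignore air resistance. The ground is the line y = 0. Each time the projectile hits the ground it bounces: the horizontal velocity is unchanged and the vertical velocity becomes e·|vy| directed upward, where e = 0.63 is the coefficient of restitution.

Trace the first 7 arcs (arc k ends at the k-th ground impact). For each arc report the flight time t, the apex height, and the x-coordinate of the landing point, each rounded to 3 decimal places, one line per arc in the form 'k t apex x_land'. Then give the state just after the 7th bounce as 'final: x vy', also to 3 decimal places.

Arc 1: start y=3.850, vy=8.890 → t=2.174, apex=7.878, x_land=22.996, impact vy=-12.433
  bounce: vy ← 0.63·12.433 = 7.833
Arc 2: start y=0.000, vy=7.833 → t=1.597, apex=3.127, x_land=39.891, impact vy=-7.833
  bounce: vy ← 0.63·7.833 = 4.934
Arc 3: start y=0.000, vy=4.934 → t=1.006, apex=1.241, x_land=50.534, impact vy=-4.934
  bounce: vy ← 0.63·4.934 = 3.109
Arc 4: start y=0.000, vy=3.109 → t=0.634, apex=0.493, x_land=57.240, impact vy=-3.109
  bounce: vy ← 0.63·3.109 = 1.958
Arc 5: start y=0.000, vy=1.958 → t=0.399, apex=0.196, x_land=61.464, impact vy=-1.958
  bounce: vy ← 0.63·1.958 = 1.234
Arc 6: start y=0.000, vy=1.234 → t=0.252, apex=0.078, x_land=64.126, impact vy=-1.234
  bounce: vy ← 0.63·1.234 = 0.777
Arc 7: start y=0.000, vy=0.777 → t=0.158, apex=0.031, x_land=65.802, impact vy=-0.777
  bounce: vy ← 0.63·0.777 = 0.490

1 2.174 7.878 22.996
2 1.597 3.127 39.891
3 1.006 1.241 50.534
4 0.634 0.493 57.240
5 0.399 0.196 61.464
6 0.252 0.078 64.126
7 0.158 0.031 65.802
final: 65.802 0.490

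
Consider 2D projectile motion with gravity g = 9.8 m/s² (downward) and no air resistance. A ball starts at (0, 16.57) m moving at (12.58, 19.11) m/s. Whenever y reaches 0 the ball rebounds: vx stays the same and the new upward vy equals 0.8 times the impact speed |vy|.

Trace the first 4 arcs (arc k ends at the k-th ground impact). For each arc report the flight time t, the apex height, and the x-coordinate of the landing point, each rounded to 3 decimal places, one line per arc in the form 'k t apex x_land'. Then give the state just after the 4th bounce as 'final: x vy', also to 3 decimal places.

Arc 1: start y=16.570, vy=19.110 → t=4.630, apex=35.202, x_land=58.249, impact vy=-26.267
  bounce: vy ← 0.8·26.267 = 21.014
Arc 2: start y=0.000, vy=21.014 → t=4.289, apex=22.529, x_land=112.199, impact vy=-21.014
  bounce: vy ← 0.8·21.014 = 16.811
Arc 3: start y=0.000, vy=16.811 → t=3.431, apex=14.419, x_land=155.359, impact vy=-16.811
  bounce: vy ← 0.8·16.811 = 13.449
Arc 4: start y=0.000, vy=13.449 → t=2.745, apex=9.228, x_land=189.886, impact vy=-13.449
  bounce: vy ← 0.8·13.449 = 10.759

1 4.630 35.202 58.249
2 4.289 22.529 112.199
3 3.431 14.419 155.359
4 2.745 9.228 189.886
final: 189.886 10.759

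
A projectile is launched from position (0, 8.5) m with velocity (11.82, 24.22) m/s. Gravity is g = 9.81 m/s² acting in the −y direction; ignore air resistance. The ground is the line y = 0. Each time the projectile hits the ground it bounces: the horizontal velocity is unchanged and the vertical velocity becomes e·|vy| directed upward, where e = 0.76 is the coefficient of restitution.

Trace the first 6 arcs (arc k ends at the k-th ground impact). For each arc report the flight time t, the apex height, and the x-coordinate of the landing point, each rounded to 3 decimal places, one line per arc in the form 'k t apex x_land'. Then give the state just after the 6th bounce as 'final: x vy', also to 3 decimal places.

1 5.267 38.398 62.254
2 4.253 22.179 112.523
3 3.232 12.811 150.727
4 2.456 7.399 179.762
5 1.867 4.274 201.829
6 1.419 2.469 218.600
final: 218.600 5.289

Arc 1: start y=8.500, vy=24.220 → t=5.267, apex=38.398, x_land=62.254, impact vy=-27.448
  bounce: vy ← 0.76·27.448 = 20.860
Arc 2: start y=0.000, vy=20.860 → t=4.253, apex=22.179, x_land=112.523, impact vy=-20.860
  bounce: vy ← 0.76·20.860 = 15.854
Arc 3: start y=0.000, vy=15.854 → t=3.232, apex=12.811, x_land=150.727, impact vy=-15.854
  bounce: vy ← 0.76·15.854 = 12.049
Arc 4: start y=0.000, vy=12.049 → t=2.456, apex=7.399, x_land=179.762, impact vy=-12.049
  bounce: vy ← 0.76·12.049 = 9.157
Arc 5: start y=0.000, vy=9.157 → t=1.867, apex=4.274, x_land=201.829, impact vy=-9.157
  bounce: vy ← 0.76·9.157 = 6.959
Arc 6: start y=0.000, vy=6.959 → t=1.419, apex=2.469, x_land=218.600, impact vy=-6.959
  bounce: vy ← 0.76·6.959 = 5.289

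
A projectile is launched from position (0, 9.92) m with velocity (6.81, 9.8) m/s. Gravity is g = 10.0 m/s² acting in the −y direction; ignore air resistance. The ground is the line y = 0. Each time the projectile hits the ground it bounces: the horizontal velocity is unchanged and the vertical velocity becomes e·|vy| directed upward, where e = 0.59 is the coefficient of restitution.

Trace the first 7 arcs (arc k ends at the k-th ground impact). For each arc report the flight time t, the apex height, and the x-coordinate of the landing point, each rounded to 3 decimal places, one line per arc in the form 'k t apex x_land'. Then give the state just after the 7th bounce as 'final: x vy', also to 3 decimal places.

Arc 1: start y=9.920, vy=9.800 → t=2.696, apex=14.722, x_land=18.359, impact vy=-17.159
  bounce: vy ← 0.59·17.159 = 10.124
Arc 2: start y=0.000, vy=10.124 → t=2.025, apex=5.125, x_land=32.148, impact vy=-10.124
  bounce: vy ← 0.59·10.124 = 5.973
Arc 3: start y=0.000, vy=5.973 → t=1.195, apex=1.784, x_land=40.283, impact vy=-5.973
  bounce: vy ← 0.59·5.973 = 3.524
Arc 4: start y=0.000, vy=3.524 → t=0.705, apex=0.621, x_land=45.083, impact vy=-3.524
  bounce: vy ← 0.59·3.524 = 2.079
Arc 5: start y=0.000, vy=2.079 → t=0.416, apex=0.216, x_land=47.915, impact vy=-2.079
  bounce: vy ← 0.59·2.079 = 1.227
Arc 6: start y=0.000, vy=1.227 → t=0.245, apex=0.075, x_land=49.586, impact vy=-1.227
  bounce: vy ← 0.59·1.227 = 0.724
Arc 7: start y=0.000, vy=0.724 → t=0.145, apex=0.026, x_land=50.572, impact vy=-0.724
  bounce: vy ← 0.59·0.724 = 0.427

1 2.696 14.722 18.359
2 2.025 5.125 32.148
3 1.195 1.784 40.283
4 0.705 0.621 45.083
5 0.416 0.216 47.915
6 0.245 0.075 49.586
7 0.145 0.026 50.572
final: 50.572 0.427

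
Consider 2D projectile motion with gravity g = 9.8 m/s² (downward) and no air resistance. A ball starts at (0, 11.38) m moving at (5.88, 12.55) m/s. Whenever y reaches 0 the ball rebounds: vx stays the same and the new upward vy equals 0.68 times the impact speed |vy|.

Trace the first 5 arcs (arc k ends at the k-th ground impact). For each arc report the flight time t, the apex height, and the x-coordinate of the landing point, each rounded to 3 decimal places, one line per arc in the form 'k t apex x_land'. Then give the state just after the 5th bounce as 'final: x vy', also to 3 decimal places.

Arc 1: start y=11.380, vy=12.550 → t=3.271, apex=19.416, x_land=19.235, impact vy=-19.508
  bounce: vy ← 0.68·19.508 = 13.265
Arc 2: start y=0.000, vy=13.265 → t=2.707, apex=8.978, x_land=35.153, impact vy=-13.265
  bounce: vy ← 0.68·13.265 = 9.020
Arc 3: start y=0.000, vy=9.020 → t=1.841, apex=4.151, x_land=45.977, impact vy=-9.020
  bounce: vy ← 0.68·9.020 = 6.134
Arc 4: start y=0.000, vy=6.134 → t=1.252, apex=1.920, x_land=53.338, impact vy=-6.134
  bounce: vy ← 0.68·6.134 = 4.171
Arc 5: start y=0.000, vy=4.171 → t=0.851, apex=0.888, x_land=58.343, impact vy=-4.171
  bounce: vy ← 0.68·4.171 = 2.836

1 3.271 19.416 19.235
2 2.707 8.978 35.153
3 1.841 4.151 45.977
4 1.252 1.920 53.338
5 0.851 0.888 58.343
final: 58.343 2.836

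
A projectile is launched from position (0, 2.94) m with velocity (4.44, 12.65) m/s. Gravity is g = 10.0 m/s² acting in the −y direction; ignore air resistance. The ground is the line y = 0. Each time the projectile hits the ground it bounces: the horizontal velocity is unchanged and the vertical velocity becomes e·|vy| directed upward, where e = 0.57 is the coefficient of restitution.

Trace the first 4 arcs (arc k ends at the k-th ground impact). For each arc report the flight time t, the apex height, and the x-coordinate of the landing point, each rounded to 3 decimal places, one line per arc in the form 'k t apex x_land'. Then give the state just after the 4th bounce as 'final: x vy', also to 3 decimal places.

Arc 1: start y=2.940, vy=12.650 → t=2.744, apex=10.941, x_land=12.185, impact vy=-14.793
  bounce: vy ← 0.57·14.793 = 8.432
Arc 2: start y=0.000, vy=8.432 → t=1.686, apex=3.555, x_land=19.672, impact vy=-8.432
  bounce: vy ← 0.57·8.432 = 4.806
Arc 3: start y=0.000, vy=4.806 → t=0.961, apex=1.155, x_land=23.940, impact vy=-4.806
  bounce: vy ← 0.57·4.806 = 2.739
Arc 4: start y=0.000, vy=2.739 → t=0.548, apex=0.375, x_land=26.373, impact vy=-2.739
  bounce: vy ← 0.57·2.739 = 1.562

1 2.744 10.941 12.185
2 1.686 3.555 19.672
3 0.961 1.155 23.940
4 0.548 0.375 26.373
final: 26.373 1.562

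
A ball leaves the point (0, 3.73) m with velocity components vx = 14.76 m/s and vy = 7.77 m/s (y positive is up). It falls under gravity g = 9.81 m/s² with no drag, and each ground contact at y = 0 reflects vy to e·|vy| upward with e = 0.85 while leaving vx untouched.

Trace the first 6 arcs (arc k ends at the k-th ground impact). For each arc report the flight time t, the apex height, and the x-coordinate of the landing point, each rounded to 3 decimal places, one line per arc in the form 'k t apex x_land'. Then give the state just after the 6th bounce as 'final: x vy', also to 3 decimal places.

Arc 1: start y=3.730, vy=7.770 → t=1.970, apex=6.807, x_land=29.079, impact vy=-11.557
  bounce: vy ← 0.85·11.557 = 9.823
Arc 2: start y=0.000, vy=9.823 → t=2.003, apex=4.918, x_land=58.638, impact vy=-9.823
  bounce: vy ← 0.85·9.823 = 8.350
Arc 3: start y=0.000, vy=8.350 → t=1.702, apex=3.553, x_land=83.764, impact vy=-8.350
  bounce: vy ← 0.85·8.350 = 7.097
Arc 4: start y=0.000, vy=7.097 → t=1.447, apex=2.567, x_land=105.120, impact vy=-7.097
  bounce: vy ← 0.85·7.097 = 6.033
Arc 5: start y=0.000, vy=6.033 → t=1.230, apex=1.855, x_land=123.274, impact vy=-6.033
  bounce: vy ← 0.85·6.033 = 5.128
Arc 6: start y=0.000, vy=5.128 → t=1.045, apex=1.340, x_land=138.704, impact vy=-5.128
  bounce: vy ← 0.85·5.128 = 4.359

1 1.970 6.807 29.079
2 2.003 4.918 58.638
3 1.702 3.553 83.764
4 1.447 2.567 105.120
5 1.230 1.855 123.274
6 1.045 1.340 138.704
final: 138.704 4.359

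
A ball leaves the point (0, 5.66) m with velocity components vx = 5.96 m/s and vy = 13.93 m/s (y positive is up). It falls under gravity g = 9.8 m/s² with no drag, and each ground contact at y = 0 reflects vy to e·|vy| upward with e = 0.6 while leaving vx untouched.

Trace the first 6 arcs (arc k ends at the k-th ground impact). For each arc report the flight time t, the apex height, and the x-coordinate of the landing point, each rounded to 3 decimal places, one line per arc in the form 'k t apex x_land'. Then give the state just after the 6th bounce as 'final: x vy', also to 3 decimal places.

Arc 1: start y=5.660, vy=13.930 → t=3.203, apex=15.560, x_land=19.092, impact vy=-17.464
  bounce: vy ← 0.6·17.464 = 10.478
Arc 2: start y=0.000, vy=10.478 → t=2.138, apex=5.602, x_land=31.837, impact vy=-10.478
  bounce: vy ← 0.6·10.478 = 6.287
Arc 3: start y=0.000, vy=6.287 → t=1.283, apex=2.017, x_land=39.484, impact vy=-6.287
  bounce: vy ← 0.6·6.287 = 3.772
Arc 4: start y=0.000, vy=3.772 → t=0.770, apex=0.726, x_land=44.073, impact vy=-3.772
  bounce: vy ← 0.6·3.772 = 2.263
Arc 5: start y=0.000, vy=2.263 → t=0.462, apex=0.261, x_land=46.825, impact vy=-2.263
  bounce: vy ← 0.6·2.263 = 1.358
Arc 6: start y=0.000, vy=1.358 → t=0.277, apex=0.094, x_land=48.477, impact vy=-1.358
  bounce: vy ← 0.6·1.358 = 0.815

1 3.203 15.560 19.092
2 2.138 5.602 31.837
3 1.283 2.017 39.484
4 0.770 0.726 44.073
5 0.462 0.261 46.825
6 0.277 0.094 48.477
final: 48.477 0.815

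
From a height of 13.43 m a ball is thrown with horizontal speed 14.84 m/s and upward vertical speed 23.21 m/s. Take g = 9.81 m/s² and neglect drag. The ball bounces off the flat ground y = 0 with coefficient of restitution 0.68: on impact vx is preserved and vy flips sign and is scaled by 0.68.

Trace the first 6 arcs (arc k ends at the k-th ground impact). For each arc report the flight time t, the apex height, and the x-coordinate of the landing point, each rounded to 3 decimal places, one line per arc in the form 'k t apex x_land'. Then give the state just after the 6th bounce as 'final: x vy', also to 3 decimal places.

1 5.253 40.887 77.956
2 3.927 18.906 136.226
3 2.670 8.742 175.850
4 1.816 4.042 202.794
5 1.235 1.869 221.116
6 0.840 0.864 233.575
final: 233.575 2.800

Arc 1: start y=13.430, vy=23.210 → t=5.253, apex=40.887, x_land=77.956, impact vy=-28.323
  bounce: vy ← 0.68·28.323 = 19.260
Arc 2: start y=0.000, vy=19.260 → t=3.927, apex=18.906, x_land=136.226, impact vy=-19.260
  bounce: vy ← 0.68·19.260 = 13.097
Arc 3: start y=0.000, vy=13.097 → t=2.670, apex=8.742, x_land=175.850, impact vy=-13.097
  bounce: vy ← 0.68·13.097 = 8.906
Arc 4: start y=0.000, vy=8.906 → t=1.816, apex=4.042, x_land=202.794, impact vy=-8.906
  bounce: vy ← 0.68·8.906 = 6.056
Arc 5: start y=0.000, vy=6.056 → t=1.235, apex=1.869, x_land=221.116, impact vy=-6.056
  bounce: vy ← 0.68·6.056 = 4.118
Arc 6: start y=0.000, vy=4.118 → t=0.840, apex=0.864, x_land=233.575, impact vy=-4.118
  bounce: vy ← 0.68·4.118 = 2.800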